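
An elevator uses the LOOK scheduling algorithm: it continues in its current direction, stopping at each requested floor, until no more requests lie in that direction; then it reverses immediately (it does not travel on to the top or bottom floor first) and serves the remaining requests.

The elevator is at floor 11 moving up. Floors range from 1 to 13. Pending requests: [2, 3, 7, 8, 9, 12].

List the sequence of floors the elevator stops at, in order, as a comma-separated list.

Answer: 12, 9, 8, 7, 3, 2

Derivation:
Current: 11, moving UP
Serve above first (ascending): [12]
Then reverse, serve below (descending): [9, 8, 7, 3, 2]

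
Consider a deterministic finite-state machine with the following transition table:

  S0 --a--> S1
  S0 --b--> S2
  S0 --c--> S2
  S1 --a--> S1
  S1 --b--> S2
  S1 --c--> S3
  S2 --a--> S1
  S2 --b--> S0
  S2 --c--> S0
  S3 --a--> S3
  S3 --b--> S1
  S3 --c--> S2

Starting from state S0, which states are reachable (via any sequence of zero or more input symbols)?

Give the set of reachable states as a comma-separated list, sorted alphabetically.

BFS from S0:
  visit S0: S0--a-->S1 (new), S0--b-->S2 (new), S0--c-->S2 (seen)
  visit S1: S1--a-->S1 (seen), S1--b-->S2 (seen), S1--c-->S3 (new)
  visit S2: S2--a-->S1 (seen), S2--b-->S0 (seen), S2--c-->S0 (seen)
  visit S3: S3--a-->S3 (seen), S3--b-->S1 (seen), S3--c-->S2 (seen)

Answer: S0, S1, S2, S3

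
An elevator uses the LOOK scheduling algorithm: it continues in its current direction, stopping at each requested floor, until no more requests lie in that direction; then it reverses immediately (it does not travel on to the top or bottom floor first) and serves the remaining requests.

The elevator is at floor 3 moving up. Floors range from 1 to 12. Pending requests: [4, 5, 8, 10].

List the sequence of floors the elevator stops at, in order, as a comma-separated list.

Current: 3, moving UP
Serve above first (ascending): [4, 5, 8, 10]
Then reverse, serve below (descending): []

Answer: 4, 5, 8, 10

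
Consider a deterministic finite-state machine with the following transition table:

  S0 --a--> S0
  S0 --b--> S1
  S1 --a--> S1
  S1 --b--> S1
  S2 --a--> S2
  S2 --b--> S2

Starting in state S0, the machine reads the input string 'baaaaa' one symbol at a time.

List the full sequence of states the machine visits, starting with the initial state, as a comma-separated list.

Answer: S0, S1, S1, S1, S1, S1, S1

Derivation:
Start: S0
  read 'b': S0 --b--> S1
  read 'a': S1 --a--> S1
  read 'a': S1 --a--> S1
  read 'a': S1 --a--> S1
  read 'a': S1 --a--> S1
  read 'a': S1 --a--> S1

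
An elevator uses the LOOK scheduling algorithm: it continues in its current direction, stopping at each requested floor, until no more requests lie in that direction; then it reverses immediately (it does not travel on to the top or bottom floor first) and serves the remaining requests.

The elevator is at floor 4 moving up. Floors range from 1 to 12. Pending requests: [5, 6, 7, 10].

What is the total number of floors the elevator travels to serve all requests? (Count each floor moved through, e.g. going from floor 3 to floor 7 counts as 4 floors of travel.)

Start at floor 4 moving up, LOOK stop order: [5, 6, 7, 10]
  4 → 5: |5-4| = 1, total = 1
  5 → 6: |6-5| = 1, total = 2
  6 → 7: |7-6| = 1, total = 3
  7 → 10: |10-7| = 3, total = 6

Answer: 6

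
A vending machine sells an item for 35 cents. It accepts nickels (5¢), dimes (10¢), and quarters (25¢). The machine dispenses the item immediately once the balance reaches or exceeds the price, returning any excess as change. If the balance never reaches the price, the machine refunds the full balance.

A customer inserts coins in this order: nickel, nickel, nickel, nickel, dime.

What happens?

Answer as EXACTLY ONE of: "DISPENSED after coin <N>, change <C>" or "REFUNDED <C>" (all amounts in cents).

Price: 35¢
Coin 1 (nickel, 5¢): balance = 5¢
Coin 2 (nickel, 5¢): balance = 10¢
Coin 3 (nickel, 5¢): balance = 15¢
Coin 4 (nickel, 5¢): balance = 20¢
Coin 5 (dime, 10¢): balance = 30¢
All coins inserted, balance 30¢ < price 35¢ → REFUND 30¢

Answer: REFUNDED 30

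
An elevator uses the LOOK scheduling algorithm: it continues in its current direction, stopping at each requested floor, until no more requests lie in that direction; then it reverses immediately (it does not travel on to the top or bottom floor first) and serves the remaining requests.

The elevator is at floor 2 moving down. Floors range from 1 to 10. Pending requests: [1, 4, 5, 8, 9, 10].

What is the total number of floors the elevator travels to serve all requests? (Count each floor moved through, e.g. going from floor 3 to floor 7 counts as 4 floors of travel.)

Start at floor 2 moving down, LOOK stop order: [1, 4, 5, 8, 9, 10]
  2 → 1: |1-2| = 1, total = 1
  1 → 4: |4-1| = 3, total = 4
  4 → 5: |5-4| = 1, total = 5
  5 → 8: |8-5| = 3, total = 8
  8 → 9: |9-8| = 1, total = 9
  9 → 10: |10-9| = 1, total = 10

Answer: 10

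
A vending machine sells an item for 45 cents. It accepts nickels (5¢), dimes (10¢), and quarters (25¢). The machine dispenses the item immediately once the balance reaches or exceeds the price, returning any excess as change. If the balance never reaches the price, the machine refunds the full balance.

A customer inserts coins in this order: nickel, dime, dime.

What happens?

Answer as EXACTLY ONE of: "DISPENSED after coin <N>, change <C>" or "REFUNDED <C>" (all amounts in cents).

Answer: REFUNDED 25

Derivation:
Price: 45¢
Coin 1 (nickel, 5¢): balance = 5¢
Coin 2 (dime, 10¢): balance = 15¢
Coin 3 (dime, 10¢): balance = 25¢
All coins inserted, balance 25¢ < price 45¢ → REFUND 25¢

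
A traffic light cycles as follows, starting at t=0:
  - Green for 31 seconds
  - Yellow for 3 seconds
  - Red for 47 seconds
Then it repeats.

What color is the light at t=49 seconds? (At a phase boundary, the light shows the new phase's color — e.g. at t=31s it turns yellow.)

Cycle length = 31 + 3 + 47 = 81s
t = 49, phase_t = 49 mod 81 = 49
49 >= 34 → RED

Answer: red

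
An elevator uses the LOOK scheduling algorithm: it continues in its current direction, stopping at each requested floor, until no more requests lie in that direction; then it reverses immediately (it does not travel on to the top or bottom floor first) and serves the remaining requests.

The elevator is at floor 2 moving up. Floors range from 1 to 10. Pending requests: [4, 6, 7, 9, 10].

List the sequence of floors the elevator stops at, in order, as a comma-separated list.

Current: 2, moving UP
Serve above first (ascending): [4, 6, 7, 9, 10]
Then reverse, serve below (descending): []

Answer: 4, 6, 7, 9, 10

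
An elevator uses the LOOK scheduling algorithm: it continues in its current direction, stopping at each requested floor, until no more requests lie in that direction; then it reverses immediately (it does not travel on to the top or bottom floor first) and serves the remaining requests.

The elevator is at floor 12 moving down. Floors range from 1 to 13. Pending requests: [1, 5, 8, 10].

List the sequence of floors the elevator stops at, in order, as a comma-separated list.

Current: 12, moving DOWN
Serve below first (descending): [10, 8, 5, 1]
Then reverse, serve above (ascending): []

Answer: 10, 8, 5, 1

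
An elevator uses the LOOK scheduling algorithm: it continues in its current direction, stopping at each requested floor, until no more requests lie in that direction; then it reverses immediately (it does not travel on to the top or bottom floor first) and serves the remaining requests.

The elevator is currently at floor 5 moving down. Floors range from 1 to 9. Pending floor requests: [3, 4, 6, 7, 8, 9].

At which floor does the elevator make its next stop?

Answer: 4

Derivation:
Current floor: 5, direction: down
Requests above: [6, 7, 8, 9]
Requests below: [3, 4]
Moving down and requests lie below → nearest below is max([3, 4]) = 4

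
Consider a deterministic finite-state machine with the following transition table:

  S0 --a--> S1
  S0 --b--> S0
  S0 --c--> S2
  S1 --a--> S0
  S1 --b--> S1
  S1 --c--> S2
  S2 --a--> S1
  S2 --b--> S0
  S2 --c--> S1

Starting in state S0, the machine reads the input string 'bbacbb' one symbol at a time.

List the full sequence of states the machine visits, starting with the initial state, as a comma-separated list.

Start: S0
  read 'b': S0 --b--> S0
  read 'b': S0 --b--> S0
  read 'a': S0 --a--> S1
  read 'c': S1 --c--> S2
  read 'b': S2 --b--> S0
  read 'b': S0 --b--> S0

Answer: S0, S0, S0, S1, S2, S0, S0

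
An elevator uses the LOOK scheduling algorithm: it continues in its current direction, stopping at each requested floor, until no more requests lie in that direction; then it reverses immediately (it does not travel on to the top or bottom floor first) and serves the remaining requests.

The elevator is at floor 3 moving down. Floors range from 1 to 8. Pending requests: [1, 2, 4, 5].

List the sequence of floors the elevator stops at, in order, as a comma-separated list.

Current: 3, moving DOWN
Serve below first (descending): [2, 1]
Then reverse, serve above (ascending): [4, 5]

Answer: 2, 1, 4, 5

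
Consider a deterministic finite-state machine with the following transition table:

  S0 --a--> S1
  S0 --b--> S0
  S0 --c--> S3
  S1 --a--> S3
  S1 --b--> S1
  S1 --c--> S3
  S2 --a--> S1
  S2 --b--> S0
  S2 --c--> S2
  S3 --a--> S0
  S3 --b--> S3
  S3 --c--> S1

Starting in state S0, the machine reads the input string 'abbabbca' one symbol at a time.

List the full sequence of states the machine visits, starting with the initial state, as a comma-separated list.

Start: S0
  read 'a': S0 --a--> S1
  read 'b': S1 --b--> S1
  read 'b': S1 --b--> S1
  read 'a': S1 --a--> S3
  read 'b': S3 --b--> S3
  read 'b': S3 --b--> S3
  read 'c': S3 --c--> S1
  read 'a': S1 --a--> S3

Answer: S0, S1, S1, S1, S3, S3, S3, S1, S3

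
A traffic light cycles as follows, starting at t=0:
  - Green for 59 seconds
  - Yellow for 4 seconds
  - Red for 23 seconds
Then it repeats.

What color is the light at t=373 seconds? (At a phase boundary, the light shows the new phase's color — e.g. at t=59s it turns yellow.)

Answer: green

Derivation:
Cycle length = 59 + 4 + 23 = 86s
t = 373, phase_t = 373 mod 86 = 29
29 < 59 (green end) → GREEN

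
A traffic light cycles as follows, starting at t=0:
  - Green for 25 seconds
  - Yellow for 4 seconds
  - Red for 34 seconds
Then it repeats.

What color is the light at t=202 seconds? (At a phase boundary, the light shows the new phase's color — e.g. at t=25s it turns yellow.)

Cycle length = 25 + 4 + 34 = 63s
t = 202, phase_t = 202 mod 63 = 13
13 < 25 (green end) → GREEN

Answer: green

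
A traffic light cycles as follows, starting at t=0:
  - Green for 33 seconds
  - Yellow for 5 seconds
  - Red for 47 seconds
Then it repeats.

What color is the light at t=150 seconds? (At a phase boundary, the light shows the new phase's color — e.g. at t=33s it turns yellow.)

Cycle length = 33 + 5 + 47 = 85s
t = 150, phase_t = 150 mod 85 = 65
65 >= 38 → RED

Answer: red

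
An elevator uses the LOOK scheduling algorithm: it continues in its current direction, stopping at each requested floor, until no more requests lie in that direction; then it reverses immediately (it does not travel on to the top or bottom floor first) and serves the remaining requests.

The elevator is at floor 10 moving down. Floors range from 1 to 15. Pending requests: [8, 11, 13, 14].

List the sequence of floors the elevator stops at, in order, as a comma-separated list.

Answer: 8, 11, 13, 14

Derivation:
Current: 10, moving DOWN
Serve below first (descending): [8]
Then reverse, serve above (ascending): [11, 13, 14]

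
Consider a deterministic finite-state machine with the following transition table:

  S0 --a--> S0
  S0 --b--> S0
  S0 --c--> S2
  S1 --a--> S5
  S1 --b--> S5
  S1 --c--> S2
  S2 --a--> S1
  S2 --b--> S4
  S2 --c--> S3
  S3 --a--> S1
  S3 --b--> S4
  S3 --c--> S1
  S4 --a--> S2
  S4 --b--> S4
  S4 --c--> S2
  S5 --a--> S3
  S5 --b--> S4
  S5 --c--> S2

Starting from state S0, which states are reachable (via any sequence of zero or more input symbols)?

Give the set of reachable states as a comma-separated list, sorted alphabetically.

Answer: S0, S1, S2, S3, S4, S5

Derivation:
BFS from S0:
  visit S0: S0--a-->S0 (seen), S0--b-->S0 (seen), S0--c-->S2 (new)
  visit S2: S2--a-->S1 (new), S2--b-->S4 (new), S2--c-->S3 (new)
  visit S1: S1--a-->S5 (new), S1--b-->S5 (seen), S1--c-->S2 (seen)
  visit S4: S4--a-->S2 (seen), S4--b-->S4 (seen), S4--c-->S2 (seen)
  visit S3: S3--a-->S1 (seen), S3--b-->S4 (seen), S3--c-->S1 (seen)
  visit S5: S5--a-->S3 (seen), S5--b-->S4 (seen), S5--c-->S2 (seen)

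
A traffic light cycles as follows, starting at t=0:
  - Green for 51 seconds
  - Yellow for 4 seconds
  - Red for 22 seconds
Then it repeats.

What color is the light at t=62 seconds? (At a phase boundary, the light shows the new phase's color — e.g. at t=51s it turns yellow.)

Cycle length = 51 + 4 + 22 = 77s
t = 62, phase_t = 62 mod 77 = 62
62 >= 55 → RED

Answer: red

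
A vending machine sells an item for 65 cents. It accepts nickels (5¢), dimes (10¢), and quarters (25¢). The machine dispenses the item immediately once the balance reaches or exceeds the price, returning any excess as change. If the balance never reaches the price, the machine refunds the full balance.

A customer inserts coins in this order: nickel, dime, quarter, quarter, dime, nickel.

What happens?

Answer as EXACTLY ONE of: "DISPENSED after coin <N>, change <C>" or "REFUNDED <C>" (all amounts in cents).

Answer: DISPENSED after coin 4, change 0

Derivation:
Price: 65¢
Coin 1 (nickel, 5¢): balance = 5¢
Coin 2 (dime, 10¢): balance = 15¢
Coin 3 (quarter, 25¢): balance = 40¢
Coin 4 (quarter, 25¢): balance = 65¢
  → balance >= price → DISPENSE, change = 65 - 65 = 0¢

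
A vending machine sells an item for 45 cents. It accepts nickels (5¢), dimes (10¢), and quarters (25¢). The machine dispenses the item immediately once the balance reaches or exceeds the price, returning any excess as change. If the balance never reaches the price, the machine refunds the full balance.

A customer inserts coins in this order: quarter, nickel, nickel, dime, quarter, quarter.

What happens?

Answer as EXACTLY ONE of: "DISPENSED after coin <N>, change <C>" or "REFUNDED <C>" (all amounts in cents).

Answer: DISPENSED after coin 4, change 0

Derivation:
Price: 45¢
Coin 1 (quarter, 25¢): balance = 25¢
Coin 2 (nickel, 5¢): balance = 30¢
Coin 3 (nickel, 5¢): balance = 35¢
Coin 4 (dime, 10¢): balance = 45¢
  → balance >= price → DISPENSE, change = 45 - 45 = 0¢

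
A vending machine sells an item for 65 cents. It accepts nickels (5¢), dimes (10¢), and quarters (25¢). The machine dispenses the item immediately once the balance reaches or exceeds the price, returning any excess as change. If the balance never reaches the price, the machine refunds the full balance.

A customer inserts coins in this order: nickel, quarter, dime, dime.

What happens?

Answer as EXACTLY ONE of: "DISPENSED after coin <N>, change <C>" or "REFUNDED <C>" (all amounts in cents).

Answer: REFUNDED 50

Derivation:
Price: 65¢
Coin 1 (nickel, 5¢): balance = 5¢
Coin 2 (quarter, 25¢): balance = 30¢
Coin 3 (dime, 10¢): balance = 40¢
Coin 4 (dime, 10¢): balance = 50¢
All coins inserted, balance 50¢ < price 65¢ → REFUND 50¢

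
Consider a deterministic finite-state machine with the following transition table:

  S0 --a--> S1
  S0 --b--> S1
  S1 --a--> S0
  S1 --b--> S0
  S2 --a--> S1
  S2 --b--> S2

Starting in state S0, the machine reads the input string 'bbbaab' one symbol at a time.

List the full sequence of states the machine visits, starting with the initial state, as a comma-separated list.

Start: S0
  read 'b': S0 --b--> S1
  read 'b': S1 --b--> S0
  read 'b': S0 --b--> S1
  read 'a': S1 --a--> S0
  read 'a': S0 --a--> S1
  read 'b': S1 --b--> S0

Answer: S0, S1, S0, S1, S0, S1, S0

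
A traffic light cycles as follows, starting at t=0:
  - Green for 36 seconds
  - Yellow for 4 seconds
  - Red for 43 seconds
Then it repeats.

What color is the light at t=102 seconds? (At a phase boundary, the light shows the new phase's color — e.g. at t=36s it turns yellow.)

Answer: green

Derivation:
Cycle length = 36 + 4 + 43 = 83s
t = 102, phase_t = 102 mod 83 = 19
19 < 36 (green end) → GREEN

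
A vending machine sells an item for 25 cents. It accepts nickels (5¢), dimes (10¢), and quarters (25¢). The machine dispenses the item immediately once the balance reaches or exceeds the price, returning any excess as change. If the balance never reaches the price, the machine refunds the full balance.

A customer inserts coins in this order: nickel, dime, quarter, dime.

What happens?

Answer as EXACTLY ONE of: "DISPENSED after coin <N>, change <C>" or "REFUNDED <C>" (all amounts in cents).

Answer: DISPENSED after coin 3, change 15

Derivation:
Price: 25¢
Coin 1 (nickel, 5¢): balance = 5¢
Coin 2 (dime, 10¢): balance = 15¢
Coin 3 (quarter, 25¢): balance = 40¢
  → balance >= price → DISPENSE, change = 40 - 25 = 15¢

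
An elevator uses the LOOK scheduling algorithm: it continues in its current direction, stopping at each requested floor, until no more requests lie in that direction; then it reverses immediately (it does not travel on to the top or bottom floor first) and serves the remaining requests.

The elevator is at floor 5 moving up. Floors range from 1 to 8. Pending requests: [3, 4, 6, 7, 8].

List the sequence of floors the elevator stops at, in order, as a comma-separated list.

Answer: 6, 7, 8, 4, 3

Derivation:
Current: 5, moving UP
Serve above first (ascending): [6, 7, 8]
Then reverse, serve below (descending): [4, 3]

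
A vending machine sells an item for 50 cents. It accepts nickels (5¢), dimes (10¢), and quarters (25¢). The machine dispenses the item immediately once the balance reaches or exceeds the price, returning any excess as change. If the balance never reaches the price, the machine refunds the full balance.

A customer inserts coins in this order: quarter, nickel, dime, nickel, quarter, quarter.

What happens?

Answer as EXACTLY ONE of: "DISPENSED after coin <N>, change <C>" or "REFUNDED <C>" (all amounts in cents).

Answer: DISPENSED after coin 5, change 20

Derivation:
Price: 50¢
Coin 1 (quarter, 25¢): balance = 25¢
Coin 2 (nickel, 5¢): balance = 30¢
Coin 3 (dime, 10¢): balance = 40¢
Coin 4 (nickel, 5¢): balance = 45¢
Coin 5 (quarter, 25¢): balance = 70¢
  → balance >= price → DISPENSE, change = 70 - 50 = 20¢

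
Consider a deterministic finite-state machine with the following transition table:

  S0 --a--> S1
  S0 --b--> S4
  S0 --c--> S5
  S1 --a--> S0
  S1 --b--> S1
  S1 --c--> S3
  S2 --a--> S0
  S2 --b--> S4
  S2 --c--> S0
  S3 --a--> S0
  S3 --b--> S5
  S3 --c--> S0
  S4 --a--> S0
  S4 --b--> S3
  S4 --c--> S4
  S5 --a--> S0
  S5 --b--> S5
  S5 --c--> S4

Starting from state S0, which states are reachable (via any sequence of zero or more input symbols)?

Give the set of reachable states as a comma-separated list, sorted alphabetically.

BFS from S0:
  visit S0: S0--a-->S1 (new), S0--b-->S4 (new), S0--c-->S5 (new)
  visit S1: S1--a-->S0 (seen), S1--b-->S1 (seen), S1--c-->S3 (new)
  visit S4: S4--a-->S0 (seen), S4--b-->S3 (seen), S4--c-->S4 (seen)
  visit S5: S5--a-->S0 (seen), S5--b-->S5 (seen), S5--c-->S4 (seen)
  visit S3: S3--a-->S0 (seen), S3--b-->S5 (seen), S3--c-->S0 (seen)

Answer: S0, S1, S3, S4, S5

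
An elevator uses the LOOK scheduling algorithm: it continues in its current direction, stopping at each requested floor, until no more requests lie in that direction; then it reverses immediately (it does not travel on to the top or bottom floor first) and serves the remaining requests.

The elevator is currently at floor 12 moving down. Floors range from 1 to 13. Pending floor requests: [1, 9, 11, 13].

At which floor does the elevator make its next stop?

Current floor: 12, direction: down
Requests above: [13]
Requests below: [1, 9, 11]
Moving down and requests lie below → nearest below is max([1, 9, 11]) = 11

Answer: 11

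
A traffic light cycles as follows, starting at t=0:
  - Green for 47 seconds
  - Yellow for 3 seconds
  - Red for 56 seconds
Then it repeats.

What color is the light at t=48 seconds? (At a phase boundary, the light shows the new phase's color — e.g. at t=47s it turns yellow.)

Answer: yellow

Derivation:
Cycle length = 47 + 3 + 56 = 106s
t = 48, phase_t = 48 mod 106 = 48
47 <= 48 < 50 (yellow end) → YELLOW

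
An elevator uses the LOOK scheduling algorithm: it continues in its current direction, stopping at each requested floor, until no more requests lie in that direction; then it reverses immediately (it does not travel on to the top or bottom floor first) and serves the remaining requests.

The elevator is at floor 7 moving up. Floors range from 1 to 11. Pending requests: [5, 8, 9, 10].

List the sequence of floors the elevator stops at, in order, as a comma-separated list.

Current: 7, moving UP
Serve above first (ascending): [8, 9, 10]
Then reverse, serve below (descending): [5]

Answer: 8, 9, 10, 5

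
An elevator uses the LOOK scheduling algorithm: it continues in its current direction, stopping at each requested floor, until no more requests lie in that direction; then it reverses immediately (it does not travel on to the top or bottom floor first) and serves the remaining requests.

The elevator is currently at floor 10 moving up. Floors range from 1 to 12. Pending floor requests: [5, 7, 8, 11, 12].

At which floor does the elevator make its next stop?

Current floor: 10, direction: up
Requests above: [11, 12]
Requests below: [5, 7, 8]
Moving up and requests lie above → nearest above is min([11, 12]) = 11

Answer: 11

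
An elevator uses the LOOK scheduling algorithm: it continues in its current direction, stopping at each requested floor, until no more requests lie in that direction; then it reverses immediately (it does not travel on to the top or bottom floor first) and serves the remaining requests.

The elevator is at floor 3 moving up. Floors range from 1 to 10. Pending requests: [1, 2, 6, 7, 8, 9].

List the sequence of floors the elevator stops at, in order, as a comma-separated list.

Current: 3, moving UP
Serve above first (ascending): [6, 7, 8, 9]
Then reverse, serve below (descending): [2, 1]

Answer: 6, 7, 8, 9, 2, 1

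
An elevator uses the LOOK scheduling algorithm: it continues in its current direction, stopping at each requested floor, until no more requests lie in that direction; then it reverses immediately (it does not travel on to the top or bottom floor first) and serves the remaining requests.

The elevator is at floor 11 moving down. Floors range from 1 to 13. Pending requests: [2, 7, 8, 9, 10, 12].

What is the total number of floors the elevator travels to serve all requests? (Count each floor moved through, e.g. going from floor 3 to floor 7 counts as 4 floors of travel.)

Start at floor 11 moving down, LOOK stop order: [10, 9, 8, 7, 2, 12]
  11 → 10: |10-11| = 1, total = 1
  10 → 9: |9-10| = 1, total = 2
  9 → 8: |8-9| = 1, total = 3
  8 → 7: |7-8| = 1, total = 4
  7 → 2: |2-7| = 5, total = 9
  2 → 12: |12-2| = 10, total = 19

Answer: 19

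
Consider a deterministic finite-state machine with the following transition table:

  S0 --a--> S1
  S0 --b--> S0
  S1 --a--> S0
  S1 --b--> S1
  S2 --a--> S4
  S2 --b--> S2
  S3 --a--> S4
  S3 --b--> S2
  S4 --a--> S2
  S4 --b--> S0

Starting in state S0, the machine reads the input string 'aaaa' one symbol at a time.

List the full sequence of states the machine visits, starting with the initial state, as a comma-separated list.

Start: S0
  read 'a': S0 --a--> S1
  read 'a': S1 --a--> S0
  read 'a': S0 --a--> S1
  read 'a': S1 --a--> S0

Answer: S0, S1, S0, S1, S0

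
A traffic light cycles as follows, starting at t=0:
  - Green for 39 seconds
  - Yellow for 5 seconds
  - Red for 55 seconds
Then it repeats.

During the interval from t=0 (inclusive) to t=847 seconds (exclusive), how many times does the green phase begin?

Cycle = 39+5+55 = 99s
green phase starts at t = k*99 + 0 for k=0,1,2,...
Need k*99+0 < 847 → k < 8.556
k ∈ {0, ..., 8} → 9 starts

Answer: 9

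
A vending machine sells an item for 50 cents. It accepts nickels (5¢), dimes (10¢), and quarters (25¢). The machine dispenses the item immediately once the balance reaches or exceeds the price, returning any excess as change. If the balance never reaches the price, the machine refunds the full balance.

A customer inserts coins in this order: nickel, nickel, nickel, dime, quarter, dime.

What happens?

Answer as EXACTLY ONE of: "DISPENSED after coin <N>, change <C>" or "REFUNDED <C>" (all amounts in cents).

Answer: DISPENSED after coin 5, change 0

Derivation:
Price: 50¢
Coin 1 (nickel, 5¢): balance = 5¢
Coin 2 (nickel, 5¢): balance = 10¢
Coin 3 (nickel, 5¢): balance = 15¢
Coin 4 (dime, 10¢): balance = 25¢
Coin 5 (quarter, 25¢): balance = 50¢
  → balance >= price → DISPENSE, change = 50 - 50 = 0¢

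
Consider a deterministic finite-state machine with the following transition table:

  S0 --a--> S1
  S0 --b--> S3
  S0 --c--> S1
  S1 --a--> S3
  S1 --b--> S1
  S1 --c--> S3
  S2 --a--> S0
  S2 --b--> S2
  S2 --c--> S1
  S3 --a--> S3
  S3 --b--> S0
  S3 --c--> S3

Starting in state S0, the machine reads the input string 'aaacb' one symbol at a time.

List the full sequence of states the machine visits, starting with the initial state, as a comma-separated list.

Start: S0
  read 'a': S0 --a--> S1
  read 'a': S1 --a--> S3
  read 'a': S3 --a--> S3
  read 'c': S3 --c--> S3
  read 'b': S3 --b--> S0

Answer: S0, S1, S3, S3, S3, S0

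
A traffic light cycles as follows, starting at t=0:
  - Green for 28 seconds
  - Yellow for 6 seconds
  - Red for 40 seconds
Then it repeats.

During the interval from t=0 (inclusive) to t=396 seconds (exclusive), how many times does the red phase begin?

Answer: 5

Derivation:
Cycle = 28+6+40 = 74s
red phase starts at t = k*74 + 34 for k=0,1,2,...
Need k*74+34 < 396 → k < 4.892
k ∈ {0, ..., 4} → 5 starts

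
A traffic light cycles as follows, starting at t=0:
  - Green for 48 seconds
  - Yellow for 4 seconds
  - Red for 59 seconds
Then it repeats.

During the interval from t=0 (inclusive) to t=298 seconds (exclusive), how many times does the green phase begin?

Cycle = 48+4+59 = 111s
green phase starts at t = k*111 + 0 for k=0,1,2,...
Need k*111+0 < 298 → k < 2.685
k ∈ {0, ..., 2} → 3 starts

Answer: 3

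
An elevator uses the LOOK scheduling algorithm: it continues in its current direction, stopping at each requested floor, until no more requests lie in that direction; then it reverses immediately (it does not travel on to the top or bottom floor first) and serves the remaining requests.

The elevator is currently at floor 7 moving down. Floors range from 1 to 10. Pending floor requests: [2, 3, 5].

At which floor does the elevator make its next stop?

Current floor: 7, direction: down
Requests above: []
Requests below: [2, 3, 5]
Moving down and requests lie below → nearest below is max([2, 3, 5]) = 5

Answer: 5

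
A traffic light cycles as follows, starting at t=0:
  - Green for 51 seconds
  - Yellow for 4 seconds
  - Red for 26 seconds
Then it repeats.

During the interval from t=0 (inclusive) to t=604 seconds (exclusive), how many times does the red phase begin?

Cycle = 51+4+26 = 81s
red phase starts at t = k*81 + 55 for k=0,1,2,...
Need k*81+55 < 604 → k < 6.778
k ∈ {0, ..., 6} → 7 starts

Answer: 7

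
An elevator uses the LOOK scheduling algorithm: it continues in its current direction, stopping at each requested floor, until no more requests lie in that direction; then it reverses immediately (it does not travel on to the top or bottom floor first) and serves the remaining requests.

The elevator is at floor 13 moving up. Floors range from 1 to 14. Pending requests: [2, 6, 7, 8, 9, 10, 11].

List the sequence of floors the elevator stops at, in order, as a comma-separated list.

Current: 13, moving UP
Serve above first (ascending): []
Then reverse, serve below (descending): [11, 10, 9, 8, 7, 6, 2]

Answer: 11, 10, 9, 8, 7, 6, 2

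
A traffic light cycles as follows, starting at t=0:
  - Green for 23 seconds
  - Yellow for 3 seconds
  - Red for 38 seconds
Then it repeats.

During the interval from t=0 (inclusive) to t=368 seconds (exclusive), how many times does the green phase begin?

Cycle = 23+3+38 = 64s
green phase starts at t = k*64 + 0 for k=0,1,2,...
Need k*64+0 < 368 → k < 5.750
k ∈ {0, ..., 5} → 6 starts

Answer: 6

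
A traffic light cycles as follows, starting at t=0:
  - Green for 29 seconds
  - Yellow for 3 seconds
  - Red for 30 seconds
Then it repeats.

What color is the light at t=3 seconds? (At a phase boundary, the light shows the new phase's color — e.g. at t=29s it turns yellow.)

Answer: green

Derivation:
Cycle length = 29 + 3 + 30 = 62s
t = 3, phase_t = 3 mod 62 = 3
3 < 29 (green end) → GREEN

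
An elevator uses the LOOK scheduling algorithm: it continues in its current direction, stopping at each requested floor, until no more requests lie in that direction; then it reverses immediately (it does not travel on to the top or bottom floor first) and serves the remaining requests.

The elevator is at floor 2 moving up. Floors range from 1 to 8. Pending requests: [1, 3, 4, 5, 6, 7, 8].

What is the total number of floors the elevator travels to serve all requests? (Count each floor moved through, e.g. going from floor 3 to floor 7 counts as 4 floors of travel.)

Answer: 13

Derivation:
Start at floor 2 moving up, LOOK stop order: [3, 4, 5, 6, 7, 8, 1]
  2 → 3: |3-2| = 1, total = 1
  3 → 4: |4-3| = 1, total = 2
  4 → 5: |5-4| = 1, total = 3
  5 → 6: |6-5| = 1, total = 4
  6 → 7: |7-6| = 1, total = 5
  7 → 8: |8-7| = 1, total = 6
  8 → 1: |1-8| = 7, total = 13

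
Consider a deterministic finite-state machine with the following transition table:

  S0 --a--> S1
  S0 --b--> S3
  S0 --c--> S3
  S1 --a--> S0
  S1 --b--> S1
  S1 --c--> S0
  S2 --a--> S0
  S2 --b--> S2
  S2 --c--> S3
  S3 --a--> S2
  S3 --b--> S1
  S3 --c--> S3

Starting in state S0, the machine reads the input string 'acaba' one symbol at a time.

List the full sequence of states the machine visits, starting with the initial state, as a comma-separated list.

Answer: S0, S1, S0, S1, S1, S0

Derivation:
Start: S0
  read 'a': S0 --a--> S1
  read 'c': S1 --c--> S0
  read 'a': S0 --a--> S1
  read 'b': S1 --b--> S1
  read 'a': S1 --a--> S0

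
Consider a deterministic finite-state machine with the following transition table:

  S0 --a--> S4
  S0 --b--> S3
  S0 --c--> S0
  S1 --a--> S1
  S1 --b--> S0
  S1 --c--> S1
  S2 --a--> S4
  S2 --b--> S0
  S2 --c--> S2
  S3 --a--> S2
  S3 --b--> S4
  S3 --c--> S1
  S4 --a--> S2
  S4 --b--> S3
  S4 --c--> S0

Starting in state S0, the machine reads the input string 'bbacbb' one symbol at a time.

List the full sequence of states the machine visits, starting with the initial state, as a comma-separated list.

Answer: S0, S3, S4, S2, S2, S0, S3

Derivation:
Start: S0
  read 'b': S0 --b--> S3
  read 'b': S3 --b--> S4
  read 'a': S4 --a--> S2
  read 'c': S2 --c--> S2
  read 'b': S2 --b--> S0
  read 'b': S0 --b--> S3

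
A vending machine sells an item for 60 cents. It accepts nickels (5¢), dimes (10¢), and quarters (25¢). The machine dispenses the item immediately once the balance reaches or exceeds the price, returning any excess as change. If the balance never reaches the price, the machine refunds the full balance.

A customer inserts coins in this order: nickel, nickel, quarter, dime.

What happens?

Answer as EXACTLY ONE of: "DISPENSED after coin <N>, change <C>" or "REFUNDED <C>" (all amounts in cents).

Answer: REFUNDED 45

Derivation:
Price: 60¢
Coin 1 (nickel, 5¢): balance = 5¢
Coin 2 (nickel, 5¢): balance = 10¢
Coin 3 (quarter, 25¢): balance = 35¢
Coin 4 (dime, 10¢): balance = 45¢
All coins inserted, balance 45¢ < price 60¢ → REFUND 45¢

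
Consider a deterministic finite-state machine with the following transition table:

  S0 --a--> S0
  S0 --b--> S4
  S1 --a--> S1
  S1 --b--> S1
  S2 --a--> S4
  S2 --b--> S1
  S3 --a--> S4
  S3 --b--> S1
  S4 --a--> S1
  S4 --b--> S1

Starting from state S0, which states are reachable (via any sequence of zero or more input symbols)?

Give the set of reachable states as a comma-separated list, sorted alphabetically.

Answer: S0, S1, S4

Derivation:
BFS from S0:
  visit S0: S0--a-->S0 (seen), S0--b-->S4 (new)
  visit S4: S4--a-->S1 (new), S4--b-->S1 (seen)
  visit S1: S1--a-->S1 (seen), S1--b-->S1 (seen)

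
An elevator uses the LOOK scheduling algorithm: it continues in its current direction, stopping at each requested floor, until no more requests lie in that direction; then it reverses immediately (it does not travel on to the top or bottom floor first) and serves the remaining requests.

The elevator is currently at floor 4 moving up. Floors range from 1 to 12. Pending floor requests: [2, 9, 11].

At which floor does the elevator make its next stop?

Answer: 9

Derivation:
Current floor: 4, direction: up
Requests above: [9, 11]
Requests below: [2]
Moving up and requests lie above → nearest above is min([9, 11]) = 9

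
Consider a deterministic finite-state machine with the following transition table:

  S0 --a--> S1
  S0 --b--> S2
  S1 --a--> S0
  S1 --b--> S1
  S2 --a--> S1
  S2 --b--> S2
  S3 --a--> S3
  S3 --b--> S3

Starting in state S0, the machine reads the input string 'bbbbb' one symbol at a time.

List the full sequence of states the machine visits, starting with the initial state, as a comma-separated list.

Start: S0
  read 'b': S0 --b--> S2
  read 'b': S2 --b--> S2
  read 'b': S2 --b--> S2
  read 'b': S2 --b--> S2
  read 'b': S2 --b--> S2

Answer: S0, S2, S2, S2, S2, S2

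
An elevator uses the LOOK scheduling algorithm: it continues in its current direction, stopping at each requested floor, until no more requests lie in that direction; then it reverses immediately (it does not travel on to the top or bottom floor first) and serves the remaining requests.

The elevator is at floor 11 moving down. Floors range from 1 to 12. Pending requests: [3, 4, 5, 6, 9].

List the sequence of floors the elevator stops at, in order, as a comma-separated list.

Current: 11, moving DOWN
Serve below first (descending): [9, 6, 5, 4, 3]
Then reverse, serve above (ascending): []

Answer: 9, 6, 5, 4, 3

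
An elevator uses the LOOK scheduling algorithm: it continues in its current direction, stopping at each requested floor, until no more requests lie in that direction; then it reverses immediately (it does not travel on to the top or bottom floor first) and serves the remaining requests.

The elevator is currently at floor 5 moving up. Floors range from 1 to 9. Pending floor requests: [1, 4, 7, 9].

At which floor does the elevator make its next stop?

Current floor: 5, direction: up
Requests above: [7, 9]
Requests below: [1, 4]
Moving up and requests lie above → nearest above is min([7, 9]) = 7

Answer: 7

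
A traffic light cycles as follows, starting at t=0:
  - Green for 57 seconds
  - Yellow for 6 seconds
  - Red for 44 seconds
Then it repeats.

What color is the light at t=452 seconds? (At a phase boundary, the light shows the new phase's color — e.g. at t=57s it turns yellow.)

Answer: green

Derivation:
Cycle length = 57 + 6 + 44 = 107s
t = 452, phase_t = 452 mod 107 = 24
24 < 57 (green end) → GREEN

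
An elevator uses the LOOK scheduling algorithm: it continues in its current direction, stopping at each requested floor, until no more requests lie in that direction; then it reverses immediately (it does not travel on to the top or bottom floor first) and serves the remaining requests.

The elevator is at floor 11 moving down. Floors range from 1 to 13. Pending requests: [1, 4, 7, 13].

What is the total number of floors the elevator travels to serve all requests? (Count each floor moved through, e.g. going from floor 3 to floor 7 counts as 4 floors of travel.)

Answer: 22

Derivation:
Start at floor 11 moving down, LOOK stop order: [7, 4, 1, 13]
  11 → 7: |7-11| = 4, total = 4
  7 → 4: |4-7| = 3, total = 7
  4 → 1: |1-4| = 3, total = 10
  1 → 13: |13-1| = 12, total = 22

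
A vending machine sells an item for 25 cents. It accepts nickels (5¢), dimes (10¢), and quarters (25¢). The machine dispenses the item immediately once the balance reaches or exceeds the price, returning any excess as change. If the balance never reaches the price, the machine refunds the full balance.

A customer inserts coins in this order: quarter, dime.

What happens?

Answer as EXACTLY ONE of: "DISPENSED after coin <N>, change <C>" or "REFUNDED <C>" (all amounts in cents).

Price: 25¢
Coin 1 (quarter, 25¢): balance = 25¢
  → balance >= price → DISPENSE, change = 25 - 25 = 0¢

Answer: DISPENSED after coin 1, change 0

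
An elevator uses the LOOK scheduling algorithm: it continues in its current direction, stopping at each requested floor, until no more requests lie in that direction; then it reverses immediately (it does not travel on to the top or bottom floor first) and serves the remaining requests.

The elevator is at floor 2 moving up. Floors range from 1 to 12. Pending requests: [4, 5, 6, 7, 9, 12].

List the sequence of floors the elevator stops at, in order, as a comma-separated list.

Answer: 4, 5, 6, 7, 9, 12

Derivation:
Current: 2, moving UP
Serve above first (ascending): [4, 5, 6, 7, 9, 12]
Then reverse, serve below (descending): []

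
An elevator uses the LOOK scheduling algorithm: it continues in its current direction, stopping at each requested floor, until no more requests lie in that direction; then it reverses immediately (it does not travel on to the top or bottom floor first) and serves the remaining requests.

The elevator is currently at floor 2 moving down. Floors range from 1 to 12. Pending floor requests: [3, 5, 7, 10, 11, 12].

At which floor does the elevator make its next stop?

Answer: 3

Derivation:
Current floor: 2, direction: down
Requests above: [3, 5, 7, 10, 11, 12]
Requests below: []
Moving down but no requests below → reverse; nearest above is min([3, 5, 7, 10, 11, 12]) = 3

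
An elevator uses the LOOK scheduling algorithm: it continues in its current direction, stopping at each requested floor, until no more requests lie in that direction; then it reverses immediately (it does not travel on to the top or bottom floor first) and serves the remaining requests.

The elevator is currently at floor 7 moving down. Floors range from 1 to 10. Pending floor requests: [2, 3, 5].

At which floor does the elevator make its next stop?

Current floor: 7, direction: down
Requests above: []
Requests below: [2, 3, 5]
Moving down and requests lie below → nearest below is max([2, 3, 5]) = 5

Answer: 5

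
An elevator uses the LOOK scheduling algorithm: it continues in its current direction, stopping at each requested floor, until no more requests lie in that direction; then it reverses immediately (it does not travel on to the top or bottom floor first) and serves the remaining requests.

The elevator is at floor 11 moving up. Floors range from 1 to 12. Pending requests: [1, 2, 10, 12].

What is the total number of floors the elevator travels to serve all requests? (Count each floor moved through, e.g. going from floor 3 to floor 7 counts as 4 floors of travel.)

Answer: 12

Derivation:
Start at floor 11 moving up, LOOK stop order: [12, 10, 2, 1]
  11 → 12: |12-11| = 1, total = 1
  12 → 10: |10-12| = 2, total = 3
  10 → 2: |2-10| = 8, total = 11
  2 → 1: |1-2| = 1, total = 12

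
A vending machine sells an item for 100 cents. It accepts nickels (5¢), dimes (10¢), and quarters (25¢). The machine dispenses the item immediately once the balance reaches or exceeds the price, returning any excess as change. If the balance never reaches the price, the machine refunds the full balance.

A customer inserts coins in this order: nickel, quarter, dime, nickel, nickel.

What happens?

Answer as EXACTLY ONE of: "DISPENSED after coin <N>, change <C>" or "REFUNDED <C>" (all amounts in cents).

Price: 100¢
Coin 1 (nickel, 5¢): balance = 5¢
Coin 2 (quarter, 25¢): balance = 30¢
Coin 3 (dime, 10¢): balance = 40¢
Coin 4 (nickel, 5¢): balance = 45¢
Coin 5 (nickel, 5¢): balance = 50¢
All coins inserted, balance 50¢ < price 100¢ → REFUND 50¢

Answer: REFUNDED 50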